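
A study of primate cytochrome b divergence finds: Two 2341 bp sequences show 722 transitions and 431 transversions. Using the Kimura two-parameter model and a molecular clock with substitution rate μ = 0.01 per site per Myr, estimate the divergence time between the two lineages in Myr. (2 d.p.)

46.09

P = 722/2341 ≈ 0.308415 and Q = 431/2341 ≈ 0.184109.
Under the Kimura two-parameter model, d = −½ ln(1 − 2P − Q) − ¼ ln(1 − 2Q).
1 − 2P − Q = 0.199061, giving −½ ln(0.199061) = 0.807072.
1 − 2Q = 0.631782, giving −¼ ln(0.631782) = 0.114803.
d = 0.807072 + 0.114803 = 0.921875.
Under a molecular clock d = 2μt, so t = d/(2μ) = 0.921875 / (2 × 0.01) = 46.09 Myr.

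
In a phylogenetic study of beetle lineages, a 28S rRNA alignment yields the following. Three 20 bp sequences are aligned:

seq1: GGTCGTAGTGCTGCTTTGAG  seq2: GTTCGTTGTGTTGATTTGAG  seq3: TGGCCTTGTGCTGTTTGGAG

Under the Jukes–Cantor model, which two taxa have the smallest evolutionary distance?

seq1–seq2: 4/20 differ, p = 0.200, d = 0.233.
seq1–seq3: 6/20 differ, p = 0.300, d = 0.383.
seq2–seq3: 7/20 differ, p = 0.350, d = 0.471.
The smallest distance is between seq1 and seq2.

seq1 and seq2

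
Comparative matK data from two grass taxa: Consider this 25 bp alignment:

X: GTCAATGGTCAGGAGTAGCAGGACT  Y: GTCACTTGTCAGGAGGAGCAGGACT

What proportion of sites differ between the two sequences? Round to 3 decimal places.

0.120

The sequences differ at 3 of 25 positions (sites 5, 7, 16).
p = 3/25 = 0.120.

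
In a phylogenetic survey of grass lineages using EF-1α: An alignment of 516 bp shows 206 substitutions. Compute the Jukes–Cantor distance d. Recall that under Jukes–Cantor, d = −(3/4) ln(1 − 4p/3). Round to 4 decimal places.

p = 206/516 ≈ 0.399225.
d = −(3/4) ln(1 − 4p/3) = −0.75 ln(1 − 0.5323) = −0.75 ln(0.4677)
  = −0.75 × (-0.759928) = 0.569946 substitutions/site.

0.5699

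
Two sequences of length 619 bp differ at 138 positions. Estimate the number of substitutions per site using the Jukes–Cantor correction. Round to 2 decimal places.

0.26

p = 138/619 ≈ 0.22294.
d = −(3/4) ln(1 − 4p/3) = −0.75 ln(1 − 0.297253) = −0.75 ln(0.702747)
  = −0.75 × (-0.352758) = 0.264569 substitutions/site.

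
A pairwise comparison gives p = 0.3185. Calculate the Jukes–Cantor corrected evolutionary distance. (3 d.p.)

0.415

d = −(3/4) ln(1 − 4p/3) = −0.75 ln(1 − 0.424667) = −0.75 ln(0.575333)
  = −0.75 × (-0.552806) = 0.414605 substitutions/site.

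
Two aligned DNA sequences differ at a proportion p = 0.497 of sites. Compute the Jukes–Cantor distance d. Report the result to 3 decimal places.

0.815

d = −(3/4) ln(1 − 4p/3) = −0.75 ln(1 − 0.662667) = −0.75 ln(0.337333)
  = −0.75 × (-1.086685) = 0.815014 substitutions/site.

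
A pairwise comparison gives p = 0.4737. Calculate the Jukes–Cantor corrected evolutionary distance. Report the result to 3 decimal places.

0.749

d = −(3/4) ln(1 − 4p/3) = −0.75 ln(1 − 0.6316) = −0.75 ln(0.3684)
  = −0.75 × (-0.998586) = 0.748940 substitutions/site.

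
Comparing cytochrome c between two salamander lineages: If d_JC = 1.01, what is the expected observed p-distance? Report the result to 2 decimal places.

p = (3/4)(1 − e^(−4d/3)) = 0.75 × (1 − e^(-1.346667)) = 0.75 × (1 − 0.260106) = 0.554921.

0.55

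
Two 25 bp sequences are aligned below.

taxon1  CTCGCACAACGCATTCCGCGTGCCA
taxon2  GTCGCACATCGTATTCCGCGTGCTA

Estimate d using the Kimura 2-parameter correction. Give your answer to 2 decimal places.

0.18

Of 25 sites, 2 differences are transitions and 2 are transversions, so P = 2/25 = 0.08 and Q = 2/25 = 0.08.
Under the Kimura two-parameter model, d = −½ ln(1 − 2P − Q) − ¼ ln(1 − 2Q).
1 − 2P − Q = 0.76, giving −½ ln(0.76) = 0.137218.
1 − 2Q = 0.84, giving −¼ ln(0.84) = 0.043588.
d = 0.137218 + 0.043588 = 0.180806.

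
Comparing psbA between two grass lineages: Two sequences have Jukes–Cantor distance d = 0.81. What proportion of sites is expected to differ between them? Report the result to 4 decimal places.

p = (3/4)(1 − e^(−4d/3)) = 0.75 × (1 − e^(-1.08)) = 0.75 × (1 − 0.339596) = 0.495303.

0.4953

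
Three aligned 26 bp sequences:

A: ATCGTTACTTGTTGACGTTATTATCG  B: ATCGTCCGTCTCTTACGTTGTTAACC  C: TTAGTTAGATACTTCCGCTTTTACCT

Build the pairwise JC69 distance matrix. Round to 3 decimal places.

A–B: 10/26 sites differ → p ≈ 0.384615, d = −0.75 ln(1 − 0.51282) = 0.539341 ≈ 0.539.
A–C: 12/26 sites differ → p ≈ 0.461538, d = −0.75 ln(1 − 0.615384) = 0.716632 ≈ 0.717.
B–C: 12/26 sites differ → p ≈ 0.461538, d = −0.75 ln(1 − 0.615384) = 0.716632 ≈ 0.717.

d(A,B) = 0.539, d(A,C) = 0.717, d(B,C) = 0.717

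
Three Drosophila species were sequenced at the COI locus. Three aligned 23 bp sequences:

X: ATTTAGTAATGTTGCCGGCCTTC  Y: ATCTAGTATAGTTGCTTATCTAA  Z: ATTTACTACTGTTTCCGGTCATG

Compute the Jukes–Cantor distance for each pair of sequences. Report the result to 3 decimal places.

d(X,Y) = 0.553, d(X,Z) = 0.321, d(Y,Z) = 0.761

X–Y: 9/23 sites differ → p ≈ 0.391304, d = −0.75 ln(1 − 0.521739) = 0.553199 ≈ 0.553.
X–Z: 6/23 sites differ → p ≈ 0.26087, d = −0.75 ln(1 − 0.347827) = 0.320584 ≈ 0.321.
Y–Z: 11/23 sites differ → p ≈ 0.478261, d = −0.75 ln(1 − 0.637681) = 0.761423 ≈ 0.761.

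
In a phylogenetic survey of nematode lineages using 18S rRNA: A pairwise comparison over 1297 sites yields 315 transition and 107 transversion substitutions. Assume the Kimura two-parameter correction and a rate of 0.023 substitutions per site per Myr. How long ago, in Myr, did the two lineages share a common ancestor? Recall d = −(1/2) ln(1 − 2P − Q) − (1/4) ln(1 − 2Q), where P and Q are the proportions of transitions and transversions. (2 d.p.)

P = 315/1297 ≈ 0.242868 and Q = 107/1297 ≈ 0.082498.
Under the Kimura two-parameter model, d = −½ ln(1 − 2P − Q) − ¼ ln(1 − 2Q).
1 − 2P − Q = 0.431766, giving −½ ln(0.431766) = 0.419936.
1 − 2Q = 0.835004, giving −¼ ln(0.835004) = 0.045080.
d = 0.419936 + 0.045080 = 0.465016.
Under a molecular clock d = 2μt, so t = d/(2μ) = 0.465016 / (2 × 0.023) = 10.11 Myr.

10.11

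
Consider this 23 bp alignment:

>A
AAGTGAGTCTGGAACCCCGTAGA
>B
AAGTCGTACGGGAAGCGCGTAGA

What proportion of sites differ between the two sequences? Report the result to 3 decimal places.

The sequences differ at 7 of 23 positions (sites 5, 6, 7, 8, 10, 15, 17).
p = 7/23 = 0.304347… ≈ 0.304 (to 3 d.p.).

0.304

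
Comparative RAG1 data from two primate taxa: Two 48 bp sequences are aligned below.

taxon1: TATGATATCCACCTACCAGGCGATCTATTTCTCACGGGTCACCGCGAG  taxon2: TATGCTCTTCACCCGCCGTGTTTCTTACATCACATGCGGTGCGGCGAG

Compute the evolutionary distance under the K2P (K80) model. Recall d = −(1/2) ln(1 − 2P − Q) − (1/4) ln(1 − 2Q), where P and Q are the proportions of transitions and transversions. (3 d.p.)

Of 48 sites, 11 differences are transitions and 10 are transversions, so P = 11/48 ≈ 0.229167 and Q = 10/48 ≈ 0.208333.
Under the Kimura two-parameter model, d = −½ ln(1 − 2P − Q) − ¼ ln(1 − 2Q).
1 − 2P − Q = 0.333333, giving −½ ln(0.333333) = 0.549307.
1 − 2Q = 0.583334, giving −¼ ln(0.583334) = 0.134749.
d = 0.549307 + 0.134749 = 0.684056.

0.684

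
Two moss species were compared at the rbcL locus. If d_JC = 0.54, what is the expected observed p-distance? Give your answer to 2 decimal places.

0.38

p = (3/4)(1 − e^(−4d/3)) = 0.75 × (1 − e^(-0.72)) = 0.75 × (1 − 0.486752) = 0.384936.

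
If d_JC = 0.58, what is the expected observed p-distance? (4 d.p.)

0.4039

p = (3/4)(1 − e^(−4d/3)) = 0.75 × (1 − e^(-0.773333)) = 0.75 × (1 − 0.461472) = 0.403896.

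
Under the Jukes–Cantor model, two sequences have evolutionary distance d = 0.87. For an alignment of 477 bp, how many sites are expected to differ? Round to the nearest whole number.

246

Invert JC69: p = (3/4)(1 − e^(−4d/3)) = 0.75 × (1 − e^(-1.16)) = 0.75 × (1 − 0.313486) = 0.514886.
Expected differing sites = pL ≈ 0.514886 × 477 = 245.600622 ≈ 246.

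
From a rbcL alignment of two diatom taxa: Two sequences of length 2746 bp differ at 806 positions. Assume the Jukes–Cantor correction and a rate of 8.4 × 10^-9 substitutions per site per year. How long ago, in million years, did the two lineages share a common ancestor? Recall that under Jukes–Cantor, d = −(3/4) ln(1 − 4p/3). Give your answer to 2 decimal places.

p = 806/2746 ≈ 0.293518.
d = −(3/4) ln(1 − 4p/3) = −0.75 ln(1 − 0.391357) = −0.75 ln(0.608643)
  = −0.75 × (-0.496523) = 0.372392 substitutions/site.
Under a molecular clock d = 2μt, so t = d/(2μ) = 0.372392 / (2 × 8.4 × 10^-9) = 22.17 million years.

22.17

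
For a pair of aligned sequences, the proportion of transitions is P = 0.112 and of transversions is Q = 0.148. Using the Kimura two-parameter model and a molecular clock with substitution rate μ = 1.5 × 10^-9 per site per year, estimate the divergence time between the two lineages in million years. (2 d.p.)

Under the Kimura two-parameter model, d = −½ ln(1 − 2P − Q) − ¼ ln(1 − 2Q).
1 − 2P − Q = 0.628, giving −½ ln(0.628) = 0.232608.
1 − 2Q = 0.704, giving −¼ ln(0.704) = 0.087744.
d = 0.232608 + 0.087744 = 0.320352.
Under a molecular clock d = 2μt, so t = d/(2μ) = 0.320352 / (2 × 1.5 × 10^-9) = 106.78 million years.

106.78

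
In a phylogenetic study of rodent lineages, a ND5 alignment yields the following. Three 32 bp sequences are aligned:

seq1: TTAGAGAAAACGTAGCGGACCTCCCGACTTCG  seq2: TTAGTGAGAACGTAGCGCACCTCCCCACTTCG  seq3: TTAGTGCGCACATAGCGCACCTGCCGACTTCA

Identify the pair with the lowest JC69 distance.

seq1–seq2: 4/32 differ, p = 0.125, d = 0.137.
seq1–seq3: 8/32 differ, p = 0.250, d = 0.304.
seq2–seq3: 6/32 differ, p = 0.188, d = 0.216.
The smallest distance is between seq1 and seq2.

seq1 and seq2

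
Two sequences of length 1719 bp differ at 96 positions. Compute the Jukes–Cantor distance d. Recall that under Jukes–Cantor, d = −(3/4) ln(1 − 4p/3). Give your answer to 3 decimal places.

0.058

p = 96/1719 ≈ 0.055846.
d = −(3/4) ln(1 − 4p/3) = −0.75 ln(1 − 0.074461) = −0.75 ln(0.925539)
  = −0.75 × (-0.077379) = 0.058034 substitutions/site.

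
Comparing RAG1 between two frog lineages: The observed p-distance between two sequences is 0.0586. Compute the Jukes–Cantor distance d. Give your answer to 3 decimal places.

0.061

d = −(3/4) ln(1 − 4p/3) = −0.75 ln(1 − 0.078133) = −0.75 ln(0.921867)
  = −0.75 × (-0.081354) = 0.061016 substitutions/site.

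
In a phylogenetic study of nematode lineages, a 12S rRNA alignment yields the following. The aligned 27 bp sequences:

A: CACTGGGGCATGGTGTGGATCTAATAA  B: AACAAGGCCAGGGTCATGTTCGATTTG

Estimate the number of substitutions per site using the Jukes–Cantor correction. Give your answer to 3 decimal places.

0.770

The sequences differ at 13 of 27 sites, so p = 13/27 ≈ 0.481481.
d = −(3/4) ln(1 − 4p/3) = −0.75 ln(1 − 0.641975) = −0.75 ln(0.358025)
  = −0.75 × (-1.027152) = 0.770364 substitutions/site.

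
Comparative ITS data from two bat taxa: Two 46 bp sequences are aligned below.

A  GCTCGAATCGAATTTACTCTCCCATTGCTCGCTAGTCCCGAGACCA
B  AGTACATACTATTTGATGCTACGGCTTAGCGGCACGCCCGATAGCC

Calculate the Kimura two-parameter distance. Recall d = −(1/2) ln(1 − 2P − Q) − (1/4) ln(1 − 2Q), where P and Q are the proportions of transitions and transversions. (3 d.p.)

1.037

Of 46 sites, 5 differences are transitions and 20 are transversions, so P = 5/46 ≈ 0.108696 and Q = 20/46 ≈ 0.434783.
Under the Kimura two-parameter model, d = −½ ln(1 − 2P − Q) − ¼ ln(1 − 2Q).
1 − 2P − Q = 0.347825, giving −½ ln(0.347825) = 0.528028.
1 − 2Q = 0.130434, giving −¼ ln(0.130434) = 0.509222.
d = 0.528028 + 0.509222 = 1.037250.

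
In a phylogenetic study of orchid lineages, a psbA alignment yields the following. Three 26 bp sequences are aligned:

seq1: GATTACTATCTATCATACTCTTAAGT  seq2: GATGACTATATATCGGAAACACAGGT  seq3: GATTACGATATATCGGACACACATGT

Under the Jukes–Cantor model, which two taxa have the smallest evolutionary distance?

seq2 and seq3

seq1–seq2: 9/26 differ, p = 0.346, d = 0.464.
seq1–seq3: 8/26 differ, p = 0.308, d = 0.396.
seq2–seq3: 4/26 differ, p = 0.154, d = 0.172.
The smallest distance is between seq2 and seq3.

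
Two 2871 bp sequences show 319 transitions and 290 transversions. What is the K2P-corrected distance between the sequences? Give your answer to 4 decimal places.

P = 319/2871 ≈ 0.111111 and Q = 290/2871 ≈ 0.10101.
Under the Kimura two-parameter model, d = −½ ln(1 − 2P − Q) − ¼ ln(1 − 2Q).
1 − 2P − Q = 0.676768, giving −½ ln(0.676768) = 0.195213.
1 − 2Q = 0.79798, giving −¼ ln(0.79798) = 0.056418.
d = 0.195213 + 0.056418 = 0.251631.

0.2516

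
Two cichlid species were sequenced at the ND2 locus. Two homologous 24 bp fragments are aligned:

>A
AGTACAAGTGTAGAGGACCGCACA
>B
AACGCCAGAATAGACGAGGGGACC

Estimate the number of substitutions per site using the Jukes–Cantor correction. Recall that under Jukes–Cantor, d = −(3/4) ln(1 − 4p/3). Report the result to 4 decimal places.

0.7083

The sequences differ at 11 of 24 sites, so p = 11/24 ≈ 0.458333.
d = −(3/4) ln(1 − 4p/3) = −0.75 ln(1 − 0.611111) = −0.75 ln(0.388889)
  = −0.75 × (-0.944461) = 0.708346 substitutions/site.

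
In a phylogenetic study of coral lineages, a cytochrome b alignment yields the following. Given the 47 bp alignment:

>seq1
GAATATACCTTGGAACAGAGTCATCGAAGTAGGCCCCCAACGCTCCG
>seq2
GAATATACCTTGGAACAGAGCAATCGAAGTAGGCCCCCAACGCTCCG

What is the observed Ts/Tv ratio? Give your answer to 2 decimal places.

Transitions are A↔G and C↔T; transversions are all other mismatches.
Transitions: 1. Transversions: 1.
R = 1/1 = 1.00.

1.00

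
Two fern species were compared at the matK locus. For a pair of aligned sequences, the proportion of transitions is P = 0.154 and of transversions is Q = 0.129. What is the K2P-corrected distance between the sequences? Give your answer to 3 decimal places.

0.362

Under the Kimura two-parameter model, d = −½ ln(1 − 2P − Q) − ¼ ln(1 − 2Q).
1 − 2P − Q = 0.563, giving −½ ln(0.563) = 0.287238.
1 − 2Q = 0.742, giving −¼ ln(0.742) = 0.074602.
d = 0.287238 + 0.074602 = 0.361840.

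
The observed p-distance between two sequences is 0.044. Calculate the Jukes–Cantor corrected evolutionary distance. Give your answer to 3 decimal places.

0.045

d = −(3/4) ln(1 − 4p/3) = −0.75 ln(1 − 0.058667) = −0.75 ln(0.941333)
  = −0.75 × (-0.060458) = 0.045344 substitutions/site.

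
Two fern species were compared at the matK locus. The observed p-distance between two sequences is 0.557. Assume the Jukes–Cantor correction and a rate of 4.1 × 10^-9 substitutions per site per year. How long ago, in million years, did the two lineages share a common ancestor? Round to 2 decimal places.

124.15

d = −(3/4) ln(1 − 4p/3) = −0.75 ln(1 − 0.742667) = −0.75 ln(0.257333)
  = −0.75 × (-1.357384) = 1.018038 substitutions/site.
Under a molecular clock d = 2μt, so t = d/(2μ) = 1.018038 / (2 × 4.1 × 10^-9) = 124.15 million years.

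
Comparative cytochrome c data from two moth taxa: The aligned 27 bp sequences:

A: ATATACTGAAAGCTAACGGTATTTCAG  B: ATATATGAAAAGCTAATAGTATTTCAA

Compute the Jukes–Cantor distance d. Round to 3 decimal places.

0.264

The sequences differ at 6 of 27 sites (6, 7, 8, 17, 18, 27), so p = 6/27 ≈ 0.222222.
d = −(3/4) ln(1 − 4p/3) = −0.75 ln(1 − 0.296296) = −0.75 ln(0.703704)
  = −0.75 × (-0.351397) = 0.263548 substitutions/site.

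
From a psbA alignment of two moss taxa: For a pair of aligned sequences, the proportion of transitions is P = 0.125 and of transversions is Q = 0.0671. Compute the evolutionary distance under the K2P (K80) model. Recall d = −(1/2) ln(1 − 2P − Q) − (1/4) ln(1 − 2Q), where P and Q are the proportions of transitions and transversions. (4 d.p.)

0.2267

Under the Kimura two-parameter model, d = −½ ln(1 − 2P − Q) − ¼ ln(1 − 2Q).
1 − 2P − Q = 0.6829, giving −½ ln(0.6829) = 0.190703.
1 − 2Q = 0.8658, giving −¼ ln(0.8658) = 0.036025.
d = 0.190703 + 0.036025 = 0.226728.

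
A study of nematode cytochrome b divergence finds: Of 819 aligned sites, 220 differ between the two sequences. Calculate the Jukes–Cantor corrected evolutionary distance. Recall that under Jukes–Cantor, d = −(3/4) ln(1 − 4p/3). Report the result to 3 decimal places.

0.333

p = 220/819 ≈ 0.26862.
d = −(3/4) ln(1 − 4p/3) = −0.75 ln(1 − 0.35816) = −0.75 ln(0.64184)
  = −0.75 × (-0.443416) = 0.332562 substitutions/site.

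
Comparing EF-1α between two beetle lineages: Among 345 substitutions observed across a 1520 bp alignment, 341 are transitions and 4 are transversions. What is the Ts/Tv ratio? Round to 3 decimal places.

R = 341/4 = 85.250.

85.250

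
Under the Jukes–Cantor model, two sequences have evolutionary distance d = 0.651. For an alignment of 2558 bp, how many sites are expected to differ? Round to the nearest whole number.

1113

Invert JC69: p = (3/4)(1 − e^(−4d/3)) = 0.75 × (1 − e^(-0.868)) = 0.75 × (1 − 0.419790) = 0.435158.
Expected differing sites = pL ≈ 0.435158 × 2558 = 1113.134164 ≈ 1113.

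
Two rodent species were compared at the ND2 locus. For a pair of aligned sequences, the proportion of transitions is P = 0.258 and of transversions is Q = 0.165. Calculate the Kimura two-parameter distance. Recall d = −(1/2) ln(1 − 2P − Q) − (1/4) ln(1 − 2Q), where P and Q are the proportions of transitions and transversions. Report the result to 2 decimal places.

0.67

Under the Kimura two-parameter model, d = −½ ln(1 − 2P − Q) − ¼ ln(1 − 2Q).
1 − 2P − Q = 0.319, giving −½ ln(0.319) = 0.571282.
1 − 2Q = 0.67, giving −¼ ln(0.67) = 0.100119.
d = 0.571282 + 0.100119 = 0.671401.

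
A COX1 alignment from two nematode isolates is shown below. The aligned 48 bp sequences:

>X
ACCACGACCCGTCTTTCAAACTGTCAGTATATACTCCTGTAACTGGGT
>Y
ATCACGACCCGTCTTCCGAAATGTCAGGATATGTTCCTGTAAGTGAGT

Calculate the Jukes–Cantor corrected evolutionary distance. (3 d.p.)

The sequences differ at 9 of 48 sites (2, 16, 18, 21, 28, 33, 34, 43, 46), so p = 9/48 = 0.1875.
d = −(3/4) ln(1 − 4p/3) = −0.75 ln(1 − 0.25) = −0.75 ln(0.75)
  = −0.75 × (-0.287682) = 0.215762 substitutions/site.

0.216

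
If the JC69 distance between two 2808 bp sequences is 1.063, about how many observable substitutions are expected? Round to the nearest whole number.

1596

Invert JC69: p = (3/4)(1 − e^(−4d/3)) = 0.75 × (1 − e^(-1.417333)) = 0.75 × (1 − 0.242360) = 0.568230.
Expected differing sites = pL ≈ 0.568230 × 2808 = 1595.58984 ≈ 1596.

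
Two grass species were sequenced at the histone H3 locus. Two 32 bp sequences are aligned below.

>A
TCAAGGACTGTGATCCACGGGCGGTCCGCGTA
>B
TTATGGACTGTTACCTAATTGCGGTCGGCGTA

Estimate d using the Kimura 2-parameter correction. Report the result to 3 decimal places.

Of 32 sites, 3 differences are transitions and 6 are transversions, so P = 3/32 = 0.09375 and Q = 6/32 = 0.1875.
Under the Kimura two-parameter model, d = −½ ln(1 − 2P − Q) − ¼ ln(1 − 2Q).
1 − 2P − Q = 0.625, giving −½ ln(0.625) = 0.235002.
1 − 2Q = 0.625, giving −¼ ln(0.625) = 0.117501.
d = 0.235002 + 0.117501 = 0.352503.

0.353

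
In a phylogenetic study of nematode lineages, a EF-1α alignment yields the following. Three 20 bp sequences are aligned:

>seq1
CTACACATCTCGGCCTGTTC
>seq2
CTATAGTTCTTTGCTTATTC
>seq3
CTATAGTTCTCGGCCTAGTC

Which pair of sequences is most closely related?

seq1–seq2: 7/20 differ, p = 0.350, d = 0.471.
seq1–seq3: 5/20 differ, p = 0.250, d = 0.304.
seq2–seq3: 4/20 differ, p = 0.200, d = 0.233.
The smallest distance is between seq2 and seq3.

seq2 and seq3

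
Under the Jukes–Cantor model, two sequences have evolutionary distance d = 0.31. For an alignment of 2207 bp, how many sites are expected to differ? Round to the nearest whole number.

Invert JC69: p = (3/4)(1 − e^(−4d/3)) = 0.75 × (1 − e^(-0.413333)) = 0.75 × (1 − 0.661442) = 0.253919.
Expected differing sites = pL ≈ 0.253919 × 2207 = 560.399233 ≈ 560.

560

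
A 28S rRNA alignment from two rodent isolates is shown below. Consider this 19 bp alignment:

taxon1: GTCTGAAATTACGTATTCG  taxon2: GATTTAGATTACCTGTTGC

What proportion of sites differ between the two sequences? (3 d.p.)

0.421

The sequences differ at 8 of 19 positions (sites 2, 3, 5, 7, 13, 15, 18, 19).
p = 8/19 = 0.421052… ≈ 0.421 (to 3 d.p.).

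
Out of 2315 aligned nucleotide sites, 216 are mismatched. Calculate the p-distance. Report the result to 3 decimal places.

0.093

p = 216/2315 = 0.093304… ≈ 0.093 (to 3 d.p.).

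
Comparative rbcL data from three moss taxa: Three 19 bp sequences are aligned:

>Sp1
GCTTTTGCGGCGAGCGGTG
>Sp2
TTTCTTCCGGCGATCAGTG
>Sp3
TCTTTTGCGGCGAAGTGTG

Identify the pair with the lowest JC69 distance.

Sp1 and Sp3

Sp1–Sp2: 6/19 differ, p = 0.316, d = 0.410.
Sp1–Sp3: 4/19 differ, p = 0.211, d = 0.247.
Sp2–Sp3: 6/19 differ, p = 0.316, d = 0.410.
The smallest distance is between Sp1 and Sp3.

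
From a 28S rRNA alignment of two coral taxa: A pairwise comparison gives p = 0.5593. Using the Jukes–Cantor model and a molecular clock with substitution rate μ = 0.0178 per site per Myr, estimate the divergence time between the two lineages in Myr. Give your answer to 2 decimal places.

d = −(3/4) ln(1 − 4p/3) = −0.75 ln(1 − 0.745733) = −0.75 ln(0.254267)
  = −0.75 × (-1.369370) = 1.027028 substitutions/site.
Under a molecular clock d = 2μt, so t = d/(2μ) = 1.027028 / (2 × 0.0178) = 28.85 Myr.

28.85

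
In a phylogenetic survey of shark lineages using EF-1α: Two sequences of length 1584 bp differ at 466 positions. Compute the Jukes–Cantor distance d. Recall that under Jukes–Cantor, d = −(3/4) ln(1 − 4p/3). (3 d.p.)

0.374

p = 466/1584 ≈ 0.294192.
d = −(3/4) ln(1 − 4p/3) = −0.75 ln(1 − 0.392256) = −0.75 ln(0.607744)
  = −0.75 × (-0.498002) = 0.373502 substitutions/site.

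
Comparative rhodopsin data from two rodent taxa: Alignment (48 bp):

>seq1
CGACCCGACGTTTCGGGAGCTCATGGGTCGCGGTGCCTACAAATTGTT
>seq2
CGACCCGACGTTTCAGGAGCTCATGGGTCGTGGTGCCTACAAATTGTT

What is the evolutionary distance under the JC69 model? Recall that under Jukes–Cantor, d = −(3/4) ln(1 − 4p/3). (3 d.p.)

0.043

The sequences differ at 2 of 48 sites (15, 31), so p = 2/48 ≈ 0.041667.
d = −(3/4) ln(1 − 4p/3) = −0.75 ln(1 − 0.055556) = −0.75 ln(0.944444)
  = −0.75 × (-0.057159) = 0.042869 substitutions/site.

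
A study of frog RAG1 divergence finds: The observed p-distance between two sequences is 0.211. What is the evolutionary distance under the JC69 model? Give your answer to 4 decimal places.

0.2478

d = −(3/4) ln(1 − 4p/3) = −0.75 ln(1 − 0.281333) = −0.75 ln(0.718667)
  = −0.75 × (-0.330357) = 0.247768 substitutions/site.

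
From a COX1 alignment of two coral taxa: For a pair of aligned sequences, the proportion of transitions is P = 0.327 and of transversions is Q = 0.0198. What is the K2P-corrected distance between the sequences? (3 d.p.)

0.570

Under the Kimura two-parameter model, d = −½ ln(1 − 2P − Q) − ¼ ln(1 − 2Q).
1 − 2P − Q = 0.3262, giving −½ ln(0.3262) = 0.560122.
1 − 2Q = 0.9604, giving −¼ ln(0.9604) = 0.010101.
d = 0.560122 + 0.010101 = 0.570223.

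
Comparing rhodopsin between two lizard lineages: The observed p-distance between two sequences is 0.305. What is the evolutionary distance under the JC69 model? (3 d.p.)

d = −(3/4) ln(1 − 4p/3) = −0.75 ln(1 − 0.406667) = −0.75 ln(0.593333)
  = −0.75 × (-0.521999) = 0.391499 substitutions/site.

0.391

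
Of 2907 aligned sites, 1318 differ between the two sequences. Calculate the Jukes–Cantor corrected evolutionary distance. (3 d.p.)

0.696

p = 1318/2907 ≈ 0.453388.
d = −(3/4) ln(1 − 4p/3) = −0.75 ln(1 − 0.604517) = −0.75 ln(0.395483)
  = −0.75 × (-0.927647) = 0.695735 substitutions/site.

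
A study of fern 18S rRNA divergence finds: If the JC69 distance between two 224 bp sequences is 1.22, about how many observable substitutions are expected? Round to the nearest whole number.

135

Invert JC69: p = (3/4)(1 − e^(−4d/3)) = 0.75 × (1 − e^(-1.626667)) = 0.75 × (1 − 0.196584) = 0.602562.
Expected differing sites = pL ≈ 0.602562 × 224 = 134.973888 ≈ 135.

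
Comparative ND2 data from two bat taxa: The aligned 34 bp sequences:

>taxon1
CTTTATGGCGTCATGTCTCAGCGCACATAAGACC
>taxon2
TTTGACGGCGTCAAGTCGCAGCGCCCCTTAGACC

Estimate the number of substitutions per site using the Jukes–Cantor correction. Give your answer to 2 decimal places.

0.28

The sequences differ at 8 of 34 sites (1, 4, 6, 14, 18, 25, 27, 29), so p = 8/34 ≈ 0.235294.
d = −(3/4) ln(1 − 4p/3) = −0.75 ln(1 − 0.313725) = −0.75 ln(0.686275)
  = −0.75 × (-0.376477) = 0.282358 substitutions/site.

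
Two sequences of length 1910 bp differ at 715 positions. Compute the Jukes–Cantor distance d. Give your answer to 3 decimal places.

0.519

p = 715/1910 ≈ 0.374346.
d = −(3/4) ln(1 − 4p/3) = −0.75 ln(1 − 0.499128) = −0.75 ln(0.500872)
  = −0.75 × (-0.691405) = 0.518554 substitutions/site.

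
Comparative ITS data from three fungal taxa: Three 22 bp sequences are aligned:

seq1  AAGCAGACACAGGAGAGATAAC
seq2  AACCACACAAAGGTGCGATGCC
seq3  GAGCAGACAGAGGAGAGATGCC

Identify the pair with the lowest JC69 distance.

seq1–seq2: 7/22 differ, p = 0.318, d = 0.414.
seq1–seq3: 4/22 differ, p = 0.182, d = 0.208.
seq2–seq3: 6/22 differ, p = 0.273, d = 0.339.
The smallest distance is between seq1 and seq3.

seq1 and seq3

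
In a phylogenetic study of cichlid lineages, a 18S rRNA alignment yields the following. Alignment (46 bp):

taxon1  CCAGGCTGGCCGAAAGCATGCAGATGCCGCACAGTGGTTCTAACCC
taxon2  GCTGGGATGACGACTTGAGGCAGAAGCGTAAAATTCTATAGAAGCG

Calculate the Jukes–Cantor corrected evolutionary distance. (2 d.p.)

The sequences differ at 24 of 46 sites, so p = 24/46 ≈ 0.521739.
d = −(3/4) ln(1 − 4p/3) = −0.75 ln(1 − 0.695652) = −0.75 ln(0.304348)
  = −0.75 × (-1.189583) = 0.892187 substitutions/site.

0.89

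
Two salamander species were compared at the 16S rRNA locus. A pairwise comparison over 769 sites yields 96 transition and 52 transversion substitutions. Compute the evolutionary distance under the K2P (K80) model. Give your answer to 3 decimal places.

P = 96/769 ≈ 0.124837 and Q = 52/769 ≈ 0.06762.
Under the Kimura two-parameter model, d = −½ ln(1 − 2P − Q) − ¼ ln(1 − 2Q).
1 − 2P − Q = 0.682706, giving −½ ln(0.682706) = 0.190845.
1 − 2Q = 0.86476, giving −¼ ln(0.86476) = 0.036326.
d = 0.190845 + 0.036326 = 0.227171.

0.227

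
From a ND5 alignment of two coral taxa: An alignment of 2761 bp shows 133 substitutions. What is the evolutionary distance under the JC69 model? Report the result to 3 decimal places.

p = 133/2761 ≈ 0.048171.
d = −(3/4) ln(1 − 4p/3) = −0.75 ln(1 − 0.064228) = −0.75 ln(0.935772)
  = −0.75 × (-0.066383) = 0.049787 substitutions/site.

0.050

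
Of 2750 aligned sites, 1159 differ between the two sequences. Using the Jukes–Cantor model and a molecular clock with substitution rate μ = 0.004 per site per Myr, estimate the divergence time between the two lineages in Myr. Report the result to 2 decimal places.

77.38

p = 1159/2750 ≈ 0.421455.
d = −(3/4) ln(1 − 4p/3) = −0.75 ln(1 − 0.56194) = −0.75 ln(0.43806)
  = −0.75 × (-0.825399) = 0.619049 substitutions/site.
Under a molecular clock d = 2μt, so t = d/(2μ) = 0.619049 / (2 × 0.004) = 77.38 Myr.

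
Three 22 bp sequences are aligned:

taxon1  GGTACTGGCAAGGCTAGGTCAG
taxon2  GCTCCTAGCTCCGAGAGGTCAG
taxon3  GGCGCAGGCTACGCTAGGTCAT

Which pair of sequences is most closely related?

taxon1 and taxon3

taxon1–taxon2: 8/22 differ, p = 0.364, d = 0.497.
taxon1–taxon3: 6/22 differ, p = 0.273, d = 0.339.
taxon2–taxon3: 9/22 differ, p = 0.409, d = 0.591.
The smallest distance is between taxon1 and taxon3.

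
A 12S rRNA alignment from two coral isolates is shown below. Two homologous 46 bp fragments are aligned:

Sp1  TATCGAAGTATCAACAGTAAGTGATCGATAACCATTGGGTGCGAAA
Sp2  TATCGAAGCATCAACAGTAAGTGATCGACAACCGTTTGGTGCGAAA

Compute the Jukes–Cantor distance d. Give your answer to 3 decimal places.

The sequences differ at 4 of 46 sites (9, 29, 34, 37), so p = 4/46 ≈ 0.086957.
d = −(3/4) ln(1 − 4p/3) = −0.75 ln(1 − 0.115943) = −0.75 ln(0.884057)
  = −0.75 × (-0.123234) = 0.092426 substitutions/site.

0.092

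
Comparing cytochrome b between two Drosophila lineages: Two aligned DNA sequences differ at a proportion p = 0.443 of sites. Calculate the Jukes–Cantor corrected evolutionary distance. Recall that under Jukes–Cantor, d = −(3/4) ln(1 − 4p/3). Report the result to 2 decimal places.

0.67

d = −(3/4) ln(1 − 4p/3) = −0.75 ln(1 − 0.590667) = −0.75 ln(0.409333)
  = −0.75 × (-0.893226) = 0.669920 substitutions/site.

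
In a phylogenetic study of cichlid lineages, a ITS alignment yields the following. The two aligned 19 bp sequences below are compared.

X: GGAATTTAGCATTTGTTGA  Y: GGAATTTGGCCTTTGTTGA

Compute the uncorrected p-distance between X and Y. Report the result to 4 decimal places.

The sequences differ at 2 of 19 positions (sites 8, 11).
p = 2/19 = 0.105263… ≈ 0.1053 (to 4 d.p.).

0.1053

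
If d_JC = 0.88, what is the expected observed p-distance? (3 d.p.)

0.518

p = (3/4)(1 − e^(−4d/3)) = 0.75 × (1 − e^(-1.173333)) = 0.75 × (1 − 0.309334) = 0.518000.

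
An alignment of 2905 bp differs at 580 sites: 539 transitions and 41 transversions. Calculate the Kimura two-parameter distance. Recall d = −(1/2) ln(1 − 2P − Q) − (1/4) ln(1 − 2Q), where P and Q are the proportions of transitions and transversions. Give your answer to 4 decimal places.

P = 539/2905 ≈ 0.185542 and Q = 41/2905 ≈ 0.014114.
Under the Kimura two-parameter model, d = −½ ln(1 − 2P − Q) − ¼ ln(1 − 2Q).
1 − 2P − Q = 0.614802, giving −½ ln(0.614802) = 0.243228.
1 − 2Q = 0.971772, giving −¼ ln(0.971772) = 0.007159.
d = 0.243228 + 0.007159 = 0.250387.

0.2504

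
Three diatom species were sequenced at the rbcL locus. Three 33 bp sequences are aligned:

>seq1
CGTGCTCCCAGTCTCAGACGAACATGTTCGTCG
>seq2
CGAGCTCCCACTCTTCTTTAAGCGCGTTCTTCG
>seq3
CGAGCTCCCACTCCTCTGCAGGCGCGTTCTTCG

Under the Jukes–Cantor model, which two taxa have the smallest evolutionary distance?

seq2 and seq3

seq1–seq2: 12/33 differ, p = 0.364, d = 0.497.
seq1–seq3: 13/33 differ, p = 0.394, d = 0.559.
seq2–seq3: 4/33 differ, p = 0.121, d = 0.132.
The smallest distance is between seq2 and seq3.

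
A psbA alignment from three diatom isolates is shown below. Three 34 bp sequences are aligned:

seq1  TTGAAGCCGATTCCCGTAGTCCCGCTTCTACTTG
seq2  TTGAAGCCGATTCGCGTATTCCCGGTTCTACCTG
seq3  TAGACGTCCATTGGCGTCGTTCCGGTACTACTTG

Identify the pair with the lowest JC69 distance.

seq1–seq2: 4/34 differ, p = 0.118, d = 0.128.
seq1–seq3: 10/34 differ, p = 0.294, d = 0.373.
seq2–seq3: 10/34 differ, p = 0.294, d = 0.373.
The smallest distance is between seq1 and seq2.

seq1 and seq2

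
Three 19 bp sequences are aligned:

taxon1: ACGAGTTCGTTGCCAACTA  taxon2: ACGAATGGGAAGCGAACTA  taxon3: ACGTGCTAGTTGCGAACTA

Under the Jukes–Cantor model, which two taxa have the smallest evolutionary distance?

taxon1–taxon2: 6/19 differ, p = 0.316, d = 0.410.
taxon1–taxon3: 4/19 differ, p = 0.211, d = 0.247.
taxon2–taxon3: 7/19 differ, p = 0.368, d = 0.507.
The smallest distance is between taxon1 and taxon3.

taxon1 and taxon3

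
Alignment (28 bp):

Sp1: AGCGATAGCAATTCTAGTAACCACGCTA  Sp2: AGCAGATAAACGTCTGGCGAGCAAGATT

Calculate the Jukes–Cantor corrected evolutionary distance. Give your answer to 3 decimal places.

0.940

The sequences differ at 15 of 28 sites, so p = 15/28 ≈ 0.535714.
d = −(3/4) ln(1 − 4p/3) = −0.75 ln(1 − 0.714285) = −0.75 ln(0.285715)
  = −0.75 × (-1.252760) = 0.939570 substitutions/site.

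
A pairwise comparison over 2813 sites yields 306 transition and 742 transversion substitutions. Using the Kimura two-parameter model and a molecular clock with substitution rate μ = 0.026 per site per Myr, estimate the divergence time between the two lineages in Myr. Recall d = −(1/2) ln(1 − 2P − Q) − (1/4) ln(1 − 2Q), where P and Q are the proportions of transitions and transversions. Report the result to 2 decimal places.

P = 306/2813 ≈ 0.108781 and Q = 742/2813 ≈ 0.263775.
Under the Kimura two-parameter model, d = −½ ln(1 − 2P − Q) − ¼ ln(1 − 2Q).
1 − 2P − Q = 0.518663, giving −½ ln(0.518663) = 0.328250.
1 − 2Q = 0.47245, giving −¼ ln(0.47245) = 0.187456.
d = 0.328250 + 0.187456 = 0.515706.
Under a molecular clock d = 2μt, so t = d/(2μ) = 0.515706 / (2 × 0.026) = 9.92 Myr.

9.92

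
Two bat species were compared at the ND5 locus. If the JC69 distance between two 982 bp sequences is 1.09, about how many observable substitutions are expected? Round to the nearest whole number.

Invert JC69: p = (3/4)(1 − e^(−4d/3)) = 0.75 × (1 − e^(-1.453333)) = 0.75 × (1 − 0.233790) = 0.574658.
Expected differing sites = pL ≈ 0.574658 × 982 = 564.314156 ≈ 564.

564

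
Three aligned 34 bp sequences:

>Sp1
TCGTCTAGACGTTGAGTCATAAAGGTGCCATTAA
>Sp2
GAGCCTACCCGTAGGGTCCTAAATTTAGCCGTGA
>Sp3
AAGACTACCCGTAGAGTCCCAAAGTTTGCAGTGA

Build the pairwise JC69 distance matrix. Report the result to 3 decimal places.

Sp1–Sp2: 15/34 sites differ → p ≈ 0.441176, d = −0.75 ln(1 − 0.588235) = 0.665477 ≈ 0.665.
Sp1–Sp3: 13/34 sites differ → p ≈ 0.382353, d = −0.75 ln(1 − 0.509804) = 0.534712 ≈ 0.535.
Sp2–Sp3: 7/34 sites differ → p ≈ 0.205882, d = −0.75 ln(1 − 0.274509) = 0.240680 ≈ 0.241.

d(Sp1,Sp2) = 0.665, d(Sp1,Sp3) = 0.535, d(Sp2,Sp3) = 0.241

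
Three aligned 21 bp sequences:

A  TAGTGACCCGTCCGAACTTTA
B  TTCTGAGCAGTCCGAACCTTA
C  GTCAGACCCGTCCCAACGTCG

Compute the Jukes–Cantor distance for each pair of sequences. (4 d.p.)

A–B: 5/21 sites differ → p ≈ 0.238095, d = −0.75 ln(1 − 0.31746) = 0.286451 ≈ 0.2865.
A–C: 8/21 sites differ → p ≈ 0.380952, d = −0.75 ln(1 − 0.507936) = 0.531860 ≈ 0.5319.
B–C: 8/21 sites differ → p ≈ 0.380952, d = −0.75 ln(1 − 0.507936) = 0.531860 ≈ 0.5319.

d(A,B) = 0.2865, d(A,C) = 0.5319, d(B,C) = 0.5319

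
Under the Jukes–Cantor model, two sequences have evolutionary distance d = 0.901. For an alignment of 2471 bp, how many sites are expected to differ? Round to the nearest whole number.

Invert JC69: p = (3/4)(1 − e^(−4d/3)) = 0.75 × (1 − e^(-1.201333)) = 0.75 × (1 − 0.300793) = 0.524405.
Expected differing sites = pL ≈ 0.524405 × 2471 = 1295.804755 ≈ 1296.

1296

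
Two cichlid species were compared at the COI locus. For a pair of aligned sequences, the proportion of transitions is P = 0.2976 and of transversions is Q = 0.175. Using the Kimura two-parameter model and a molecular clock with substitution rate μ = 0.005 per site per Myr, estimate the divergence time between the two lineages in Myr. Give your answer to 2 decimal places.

Under the Kimura two-parameter model, d = −½ ln(1 − 2P − Q) − ¼ ln(1 − 2Q).
1 − 2P − Q = 0.2298, giving −½ ln(0.2298) = 0.735273.
1 − 2Q = 0.65, giving −¼ ln(0.65) = 0.107696.
d = 0.735273 + 0.107696 = 0.842969.
Under a molecular clock d = 2μt, so t = d/(2μ) = 0.842969 / (2 × 0.005) = 84.30 Myr.

84.30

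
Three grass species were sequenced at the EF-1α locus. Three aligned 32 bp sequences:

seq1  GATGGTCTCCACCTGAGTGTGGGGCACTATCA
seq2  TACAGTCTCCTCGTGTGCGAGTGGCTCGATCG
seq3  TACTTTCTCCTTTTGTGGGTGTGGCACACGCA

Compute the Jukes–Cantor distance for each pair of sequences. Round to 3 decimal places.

d(seq1,seq2) = 0.520, d(seq1,seq3) = 0.585, d(seq2,seq3) = 0.460

seq1–seq2: 12/32 sites differ → p = 0.375, d = −0.75 ln(1 − 0.5) = 0.519860 ≈ 0.520.
seq1–seq3: 13/32 sites differ → p = 0.40625, d = −0.75 ln(1 − 0.541667) = 0.585119 ≈ 0.585.
seq2–seq3: 11/32 sites differ → p = 0.34375, d = −0.75 ln(1 − 0.458333) = 0.459828 ≈ 0.460.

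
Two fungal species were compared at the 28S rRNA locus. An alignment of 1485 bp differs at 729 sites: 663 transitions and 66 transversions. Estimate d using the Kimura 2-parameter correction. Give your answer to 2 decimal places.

P = 663/1485 ≈ 0.446465 and Q = 66/1485 ≈ 0.044444.
Under the Kimura two-parameter model, d = −½ ln(1 − 2P − Q) − ¼ ln(1 − 2Q).
1 − 2P − Q = 0.062626, giving −½ ln(0.062626) = 1.385287.
1 − 2Q = 0.911112, giving −¼ ln(0.911112) = 0.023272.
d = 1.385287 + 0.023272 = 1.408559.

1.41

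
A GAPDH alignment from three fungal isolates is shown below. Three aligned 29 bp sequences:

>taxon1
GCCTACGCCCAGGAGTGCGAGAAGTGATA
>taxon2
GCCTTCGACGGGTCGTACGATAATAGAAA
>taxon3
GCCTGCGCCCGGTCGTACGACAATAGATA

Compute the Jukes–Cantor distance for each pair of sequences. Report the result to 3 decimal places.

taxon1–taxon2: 11/29 sites differ → p ≈ 0.37931, d = −0.75 ln(1 − 0.505747) = 0.528531 ≈ 0.529.
taxon1–taxon3: 8/29 sites differ → p ≈ 0.275862, d = −0.75 ln(1 − 0.367816) = 0.343931 ≈ 0.344.
taxon2–taxon3: 5/29 sites differ → p ≈ 0.172414, d = −0.75 ln(1 − 0.229885) = 0.195912 ≈ 0.196.

d(taxon1,taxon2) = 0.529, d(taxon1,taxon3) = 0.344, d(taxon2,taxon3) = 0.196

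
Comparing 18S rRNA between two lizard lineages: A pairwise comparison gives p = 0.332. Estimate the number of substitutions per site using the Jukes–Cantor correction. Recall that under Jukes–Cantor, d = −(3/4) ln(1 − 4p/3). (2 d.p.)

d = −(3/4) ln(1 − 4p/3) = −0.75 ln(1 − 0.442667) = −0.75 ln(0.557333)
  = −0.75 × (-0.584592) = 0.438444 substitutions/site.

0.44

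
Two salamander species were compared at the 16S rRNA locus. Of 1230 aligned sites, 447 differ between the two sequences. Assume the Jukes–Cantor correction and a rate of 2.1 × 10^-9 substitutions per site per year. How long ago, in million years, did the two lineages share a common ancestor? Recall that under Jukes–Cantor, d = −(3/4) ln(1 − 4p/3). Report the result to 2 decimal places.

118.34

p = 447/1230 ≈ 0.363415.
d = −(3/4) ln(1 − 4p/3) = −0.75 ln(1 − 0.484553) = −0.75 ln(0.515447)
  = −0.75 × (-0.662721) = 0.497041 substitutions/site.
Under a molecular clock d = 2μt, so t = d/(2μ) = 0.497041 / (2 × 2.1 × 10^-9) = 118.34 million years.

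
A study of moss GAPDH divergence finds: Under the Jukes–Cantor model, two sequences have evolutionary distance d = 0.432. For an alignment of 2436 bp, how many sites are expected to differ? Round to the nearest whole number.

Invert JC69: p = (3/4)(1 − e^(−4d/3)) = 0.75 × (1 − e^(-0.576)) = 0.75 × (1 − 0.562142) = 0.328394.
Expected differing sites = pL ≈ 0.328394 × 2436 = 799.967784 ≈ 800.

800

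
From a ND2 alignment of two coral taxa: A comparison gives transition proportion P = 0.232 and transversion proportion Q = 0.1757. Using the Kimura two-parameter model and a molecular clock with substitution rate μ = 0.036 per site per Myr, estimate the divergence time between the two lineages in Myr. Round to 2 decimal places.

8.59

Under the Kimura two-parameter model, d = −½ ln(1 − 2P − Q) − ¼ ln(1 − 2Q).
1 − 2P − Q = 0.3603, giving −½ ln(0.3603) = 0.510409.
1 − 2Q = 0.6486, giving −¼ ln(0.6486) = 0.108235.
d = 0.510409 + 0.108235 = 0.618644.
Under a molecular clock d = 2μt, so t = d/(2μ) = 0.618644 / (2 × 0.036) = 8.59 Myr.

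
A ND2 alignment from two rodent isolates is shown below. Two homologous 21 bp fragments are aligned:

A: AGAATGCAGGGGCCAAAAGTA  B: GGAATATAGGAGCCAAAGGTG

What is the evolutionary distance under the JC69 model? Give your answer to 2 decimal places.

The sequences differ at 6 of 21 sites (1, 6, 7, 11, 18, 21), so p = 6/21 ≈ 0.285714.
d = −(3/4) ln(1 − 4p/3) = −0.75 ln(1 − 0.380952) = −0.75 ln(0.619048)
  = −0.75 × (-0.479572) = 0.359679 substitutions/site.

0.36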